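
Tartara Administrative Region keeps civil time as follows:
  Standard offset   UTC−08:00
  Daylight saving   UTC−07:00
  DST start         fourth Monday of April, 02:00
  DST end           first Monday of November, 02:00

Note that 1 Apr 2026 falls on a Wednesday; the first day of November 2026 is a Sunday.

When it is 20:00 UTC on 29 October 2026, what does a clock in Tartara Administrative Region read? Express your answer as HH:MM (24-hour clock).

13:00

1 April 2026 is a Wednesday, so the first Monday is April 6 and the fourth is April 27.
1 November 2026 is a Sunday, so the first Monday is November 2.
At the standard offset (UTC−08:00), 20:00 UTC − 8h = 12:00 Tartara Administrative Region standard time.
The standard-time date in Tartara Administrative Region, 29 October 2026, lies within the daylight-saving period (27 April – 2 November), so Tartara Administrative Region is on daylight time, UTC−07:00.
20:00 UTC − 7h = 13:00 local.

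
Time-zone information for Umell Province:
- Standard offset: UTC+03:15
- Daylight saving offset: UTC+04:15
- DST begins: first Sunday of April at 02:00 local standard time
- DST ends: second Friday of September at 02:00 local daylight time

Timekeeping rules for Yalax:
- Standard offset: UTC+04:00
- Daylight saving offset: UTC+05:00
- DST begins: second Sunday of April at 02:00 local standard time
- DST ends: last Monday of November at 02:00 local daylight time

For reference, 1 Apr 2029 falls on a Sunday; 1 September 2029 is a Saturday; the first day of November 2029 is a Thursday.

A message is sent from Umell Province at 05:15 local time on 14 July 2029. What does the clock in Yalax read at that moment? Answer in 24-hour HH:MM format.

1 April 2029 is a Sunday, so the first Sunday is April 1.
1 September 2029 is a Saturday, so the first Friday is September 7 and the second is September 14.
14 July 2029 lies within the daylight-saving period (1 April – 14 September), so Umell Province is on daylight time, UTC+04:15.
05:15 Umell Province − 4h15m = 01:00 UTC.
1 April 2029 is a Sunday, so the first Sunday is April 1 and the second is April 8.
1 November 2029 is a Thursday, so Mondays fall on 5, 12, 19, 26; the last is November 26.
At the standard offset (UTC+04:00), 01:00 UTC + 4h = 05:00 Yalax standard time.
The standard-time date in Yalax, 14 July 2029, falls between 8 April and 26 November, so daylight saving is in effect and Yalax is at UTC+05:00.
01:00 UTC + 5h = 06:00 Yalax.

06:00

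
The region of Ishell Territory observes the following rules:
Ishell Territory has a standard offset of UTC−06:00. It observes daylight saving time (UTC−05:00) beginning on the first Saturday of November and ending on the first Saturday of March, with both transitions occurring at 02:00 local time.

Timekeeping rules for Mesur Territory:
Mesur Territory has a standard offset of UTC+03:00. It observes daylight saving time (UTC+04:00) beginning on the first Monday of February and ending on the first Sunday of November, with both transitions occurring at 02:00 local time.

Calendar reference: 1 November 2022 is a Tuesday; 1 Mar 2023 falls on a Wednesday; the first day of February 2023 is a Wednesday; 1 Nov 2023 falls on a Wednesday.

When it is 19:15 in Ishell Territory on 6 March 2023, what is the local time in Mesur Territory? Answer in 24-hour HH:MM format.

1 November 2022 is a Tuesday, so the first Saturday is November 5.
1 March 2023 is a Wednesday, so the first Saturday is March 4.
Daylight saving runs 5 November 2022 – 4 March 2023; 6 March 2023 is outside that window, so Ishell Territory is on standard time at UTC−06:00.
19:15 Ishell Territory + 6h = 01:15 UTC (rolling into the next day, 7 March 2023).
1 February 2023 is a Wednesday, so the first Monday is February 6.
1 November 2023 is a Wednesday, so the first Sunday is November 5.
At the standard offset (UTC+03:00), 01:15 UTC + 3h = 04:15 Mesur Territory standard time.
Daylight saving runs 6 February – 5 November; the standard-time date in Mesur Territory, 7 March 2023, is inside that window, so Mesur Territory is at UTC+04:00.
01:15 UTC + 4h = 05:15 Mesur Territory.

05:15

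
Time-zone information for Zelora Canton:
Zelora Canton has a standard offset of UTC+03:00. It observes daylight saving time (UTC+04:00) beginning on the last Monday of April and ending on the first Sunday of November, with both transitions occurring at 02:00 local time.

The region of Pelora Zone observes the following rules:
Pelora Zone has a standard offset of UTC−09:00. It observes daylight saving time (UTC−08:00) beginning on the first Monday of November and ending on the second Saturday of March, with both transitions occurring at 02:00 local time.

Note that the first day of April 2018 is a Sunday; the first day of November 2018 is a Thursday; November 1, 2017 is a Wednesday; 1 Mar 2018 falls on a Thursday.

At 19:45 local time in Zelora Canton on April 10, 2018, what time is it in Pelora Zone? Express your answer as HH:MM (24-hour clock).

1 April 2018 is a Sunday, so Mondays fall on 2, 9, 16, 23, 30; the last is April 30.
1 November 2018 is a Thursday, so the first Sunday is November 4.
Daylight saving runs 30 April – 4 November; April 10, 2018 is outside that window, so Zelora Canton is on standard time at UTC+03:00.
19:45 Zelora Canton − 3h = 16:45 UTC.
1 November 2017 is a Wednesday, so the first Monday is November 6.
1 March 2018 is a Thursday, so the first Saturday is March 3 and the second is March 10.
At the standard offset (UTC−09:00), 16:45 UTC − 9h = 07:45 Pelora Zone standard time.
The standard-time date in Pelora Zone, April 10, 2018, does not fall between 6 November 2017 and 10 March 2018, so daylight saving is not in effect and Pelora Zone is at UTC−09:00.
16:45 UTC − 9h = 07:45 Pelora Zone.

07:45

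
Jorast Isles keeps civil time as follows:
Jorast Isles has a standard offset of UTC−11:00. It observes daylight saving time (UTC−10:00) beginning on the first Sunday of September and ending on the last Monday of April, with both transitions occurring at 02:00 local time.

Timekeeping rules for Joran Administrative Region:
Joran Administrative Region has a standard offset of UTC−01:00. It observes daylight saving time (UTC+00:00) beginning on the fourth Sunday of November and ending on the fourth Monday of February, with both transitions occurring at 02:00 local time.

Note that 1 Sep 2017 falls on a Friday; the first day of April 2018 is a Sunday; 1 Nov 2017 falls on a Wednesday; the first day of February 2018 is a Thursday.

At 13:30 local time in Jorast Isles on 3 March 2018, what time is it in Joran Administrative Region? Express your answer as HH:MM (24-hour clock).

1 September 2017 is a Friday, so the first Sunday is September 3.
1 April 2018 is a Sunday, so Mondays fall on 2, 9, 16, 23, 30; the last is April 30.
3 March 2018 falls between 3 September 2017 and 30 April 2018, so daylight saving is in effect and Jorast Isles is at UTC−10:00.
13:30 Jorast Isles + 10h = 23:30 UTC.
1 November 2017 is a Wednesday, so the first Sunday is November 5 and the fourth is November 26.
1 February 2018 is a Thursday, so the first Monday is February 5 and the fourth is February 26.
At the standard offset (UTC−01:00), 23:30 UTC − 1h = 22:30 Joran Administrative Region standard time.
Daylight saving runs 26 November 2017 – 26 February 2018; the standard-time date in Joran Administrative Region, 3 March 2018, is outside that window, so Joran Administrative Region is on standard time at UTC−01:00.
23:30 UTC − 1h = 22:30 Joran Administrative Region.

22:30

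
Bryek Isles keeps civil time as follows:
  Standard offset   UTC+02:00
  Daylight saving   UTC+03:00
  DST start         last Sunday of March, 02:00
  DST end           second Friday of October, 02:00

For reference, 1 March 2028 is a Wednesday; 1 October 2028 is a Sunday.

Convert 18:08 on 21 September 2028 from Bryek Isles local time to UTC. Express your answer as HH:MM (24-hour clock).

15:08

1 March 2028 is a Wednesday, so Sundays fall on 5, 12, 19, 26; the last is March 26.
1 October 2028 is a Sunday, so the first Friday is October 6 and the second is October 13.
21 September 2028 lies within the daylight-saving period (26 March – 13 October), so Bryek Isles is on daylight time, UTC+03:00.
18:08 local − 3h = 15:08 UTC.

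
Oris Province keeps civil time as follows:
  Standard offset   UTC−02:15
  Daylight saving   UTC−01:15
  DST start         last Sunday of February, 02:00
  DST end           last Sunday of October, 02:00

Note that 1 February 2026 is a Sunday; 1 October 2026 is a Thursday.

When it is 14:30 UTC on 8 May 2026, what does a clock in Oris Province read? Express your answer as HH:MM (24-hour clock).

1 February 2026 is a Sunday, so Sundays fall on 1, 8, 15, 22; the last is February 22.
1 October 2026 is a Thursday, so Sundays fall on 4, 11, 18, 25; the last is October 25.
At the standard offset (UTC−02:15), 14:30 UTC − 2h15m = 12:15 Oris Province standard time.
The standard-time date in Oris Province, 8 May 2026, falls between 22 February and 25 October, so daylight saving is in effect and Oris Province is at UTC−01:15.
14:30 UTC − 1h15m = 13:15 local.

13:15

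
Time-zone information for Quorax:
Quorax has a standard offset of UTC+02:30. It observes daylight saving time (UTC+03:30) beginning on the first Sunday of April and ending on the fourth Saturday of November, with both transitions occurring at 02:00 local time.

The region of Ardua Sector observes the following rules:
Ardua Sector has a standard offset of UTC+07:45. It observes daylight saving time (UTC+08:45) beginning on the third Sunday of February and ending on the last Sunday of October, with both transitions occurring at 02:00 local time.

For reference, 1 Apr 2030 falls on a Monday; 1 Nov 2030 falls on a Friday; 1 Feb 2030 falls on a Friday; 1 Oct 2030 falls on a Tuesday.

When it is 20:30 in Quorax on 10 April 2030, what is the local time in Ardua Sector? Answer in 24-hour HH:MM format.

01:45

1 April 2030 is a Monday, so the first Sunday is April 7.
1 November 2030 is a Friday, so the first Saturday is November 2 and the fourth is November 23.
10 April 2030 lies within the daylight-saving period (7 April – 23 November), so Quorax is on daylight time, UTC+03:30.
20:30 Quorax − 3h30m = 17:00 UTC.
1 February 2030 is a Friday, so the first Sunday is February 3 and the third is February 17.
1 October 2030 is a Tuesday, so Sundays fall on 6, 13, 20, 27; the last is October 27.
At the standard offset (UTC+07:45), 17:00 UTC + 7h45m = 00:45 Ardua Sector standard time (rolling into the next day, 11 April 2030).
The standard-time date in Ardua Sector, 11 April 2030, falls between 17 February and 27 October, so daylight saving is in effect and Ardua Sector is at UTC+08:45.
17:00 UTC + 8h45m = 01:45 Ardua Sector (rolling into the next day, 11 April 2030).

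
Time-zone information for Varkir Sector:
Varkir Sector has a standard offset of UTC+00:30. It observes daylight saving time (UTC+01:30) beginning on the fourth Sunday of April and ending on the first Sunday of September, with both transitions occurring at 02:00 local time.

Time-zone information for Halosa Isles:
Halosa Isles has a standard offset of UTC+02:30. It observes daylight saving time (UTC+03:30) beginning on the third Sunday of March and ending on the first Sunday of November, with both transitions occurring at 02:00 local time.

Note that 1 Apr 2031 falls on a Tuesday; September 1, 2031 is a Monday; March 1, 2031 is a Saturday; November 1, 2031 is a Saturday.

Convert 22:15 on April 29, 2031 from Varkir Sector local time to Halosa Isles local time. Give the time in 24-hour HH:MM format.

1 April 2031 is a Tuesday, so the first Sunday is April 6 and the fourth is April 27.
1 September 2031 is a Monday, so the first Sunday is September 7.
April 29, 2031 falls between 27 April and 7 September, so daylight saving is in effect and Varkir Sector is at UTC+01:30.
22:15 Varkir Sector − 1h30m = 20:45 UTC.
1 March 2031 is a Saturday, so the first Sunday is March 2 and the third is March 16.
1 November 2031 is a Saturday, so the first Sunday is November 2.
At the standard offset (UTC+02:30), 20:45 UTC + 2h30m = 23:15 Halosa Isles standard time.
The standard-time date in Halosa Isles, April 29, 2031, lies within the daylight-saving period (16 March – 2 November), so Halosa Isles is on daylight time, UTC+03:30.
20:45 UTC + 3h30m = 00:15 Halosa Isles (rolling into the next day, 30 April 2031).

00:15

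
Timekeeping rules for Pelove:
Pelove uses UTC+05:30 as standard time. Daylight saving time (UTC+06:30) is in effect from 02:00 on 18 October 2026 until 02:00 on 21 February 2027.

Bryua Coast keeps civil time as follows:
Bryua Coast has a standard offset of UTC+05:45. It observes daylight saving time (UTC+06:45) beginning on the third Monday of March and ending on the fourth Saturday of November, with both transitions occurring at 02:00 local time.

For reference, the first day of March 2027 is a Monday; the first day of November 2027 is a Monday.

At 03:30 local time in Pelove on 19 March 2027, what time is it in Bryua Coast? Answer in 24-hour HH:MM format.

Daylight saving runs 18 October 2026 – 21 February 2027; 19 March 2027 is outside that window, so Pelove is on standard time at UTC+05:30.
03:30 Pelove − 5h30m = 22:00 UTC (rolling into the previous day, 18 March 2027).
1 March 2027 is a Monday, so the first Monday is March 1 and the third is March 15.
1 November 2027 is a Monday, so the first Saturday is November 6 and the fourth is November 27.
At the standard offset (UTC+05:45), 22:00 UTC + 5h45m = 03:45 Bryua Coast standard time (rolling into the next day, 19 March 2027).
The standard-time date in Bryua Coast, 19 March 2027, lies within the daylight-saving period (15 March – 27 November), so Bryua Coast is on daylight time, UTC+06:45.
22:00 UTC + 6h45m = 04:45 Bryua Coast (rolling into the next day, 19 March 2027).

04:45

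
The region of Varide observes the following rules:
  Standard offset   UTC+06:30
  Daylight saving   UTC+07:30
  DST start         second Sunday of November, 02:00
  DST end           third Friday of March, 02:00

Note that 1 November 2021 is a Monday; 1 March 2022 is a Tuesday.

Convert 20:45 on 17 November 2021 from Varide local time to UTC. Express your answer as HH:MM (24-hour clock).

1 November 2021 is a Monday, so the first Sunday is November 7 and the second is November 14.
1 March 2022 is a Tuesday, so the first Friday is March 4 and the third is March 18.
Daylight saving runs 14 November 2021 – 18 March 2022; 17 November 2021 is inside that window, so Varide is at UTC+07:30.
20:45 local − 7h30m = 13:15 UTC.

13:15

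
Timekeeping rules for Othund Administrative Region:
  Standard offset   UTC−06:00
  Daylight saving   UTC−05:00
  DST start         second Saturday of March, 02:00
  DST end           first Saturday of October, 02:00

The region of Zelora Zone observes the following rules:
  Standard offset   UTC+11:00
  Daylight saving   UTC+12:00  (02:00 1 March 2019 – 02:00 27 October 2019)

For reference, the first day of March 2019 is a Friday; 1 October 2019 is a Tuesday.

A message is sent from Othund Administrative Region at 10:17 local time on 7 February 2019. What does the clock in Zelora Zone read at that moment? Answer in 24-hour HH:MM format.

03:17

1 March 2019 is a Friday, so the first Saturday is March 2 and the second is March 9.
1 October 2019 is a Tuesday, so the first Saturday is October 5.
7 February 2019 does not fall between 9 March and 5 October, so daylight saving is not in effect and Othund Administrative Region is at UTC−06:00.
10:17 Othund Administrative Region + 6h = 16:17 UTC.
At the standard offset (UTC+11:00), 16:17 UTC + 11h = 03:17 Zelora Zone standard time (rolling into the next day, 8 February 2019).
The standard-time date in Zelora Zone, 8 February 2019, does not fall between 1 March and 27 October, so daylight saving is not in effect and Zelora Zone is at UTC+11:00.
16:17 UTC + 11h = 03:17 Zelora Zone (rolling into the next day, 8 February 2019).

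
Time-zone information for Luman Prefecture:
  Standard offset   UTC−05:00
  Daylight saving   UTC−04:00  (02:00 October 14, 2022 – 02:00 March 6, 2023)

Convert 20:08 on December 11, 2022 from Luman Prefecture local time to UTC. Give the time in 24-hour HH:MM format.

December 11, 2022 falls between 14 October 2022 and 6 March 2023, so daylight saving is in effect and Luman Prefecture is at UTC−04:00.
20:08 local + 4h = 00:08 UTC (rolling into the next day, 12 December 2022).

00:08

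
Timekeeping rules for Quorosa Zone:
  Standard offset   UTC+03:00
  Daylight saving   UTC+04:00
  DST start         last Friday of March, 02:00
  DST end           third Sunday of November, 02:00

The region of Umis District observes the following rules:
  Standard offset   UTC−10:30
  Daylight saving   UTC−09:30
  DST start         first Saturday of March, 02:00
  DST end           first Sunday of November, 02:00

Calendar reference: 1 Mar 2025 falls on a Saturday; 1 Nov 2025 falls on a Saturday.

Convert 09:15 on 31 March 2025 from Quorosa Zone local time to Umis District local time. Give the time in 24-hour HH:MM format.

1 March 2025 is a Saturday, so Fridays fall on 7, 14, 21, 28; the last is March 28.
1 November 2025 is a Saturday, so the first Sunday is November 2 and the third is November 16.
31 March 2025 lies within the daylight-saving period (28 March – 16 November), so Quorosa Zone is on daylight time, UTC+04:00.
09:15 Quorosa Zone − 4h = 05:15 UTC.
1 March 2025 is a Saturday, so the first Saturday is March 1.
1 November 2025 is a Saturday, so the first Sunday is November 2.
At the standard offset (UTC−10:30), 05:15 UTC − 10h30m = 18:45 Umis District standard time (rolling into the previous day, 30 March 2025).
Daylight saving runs 1 March – 2 November; the standard-time date in Umis District, 30 March 2025, is inside that window, so Umis District is at UTC−09:30.
05:15 UTC − 9h30m = 19:45 Umis District (rolling into the previous day, 30 March 2025).

19:45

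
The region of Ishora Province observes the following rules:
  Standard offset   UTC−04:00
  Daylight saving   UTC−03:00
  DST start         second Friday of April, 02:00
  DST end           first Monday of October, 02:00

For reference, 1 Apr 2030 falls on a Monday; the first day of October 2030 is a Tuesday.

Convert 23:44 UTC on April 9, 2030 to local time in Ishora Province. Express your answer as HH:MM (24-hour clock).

1 April 2030 is a Monday, so the first Friday is April 5 and the second is April 12.
1 October 2030 is a Tuesday, so the first Monday is October 7.
At the standard offset (UTC−04:00), 23:44 UTC − 4h = 19:44 Ishora Province standard time.
The standard-time date in Ishora Province, April 9, 2030, does not fall between 12 April and 7 October, so daylight saving is not in effect and Ishora Province is at UTC−04:00.
23:44 UTC − 4h = 19:44 local.

19:44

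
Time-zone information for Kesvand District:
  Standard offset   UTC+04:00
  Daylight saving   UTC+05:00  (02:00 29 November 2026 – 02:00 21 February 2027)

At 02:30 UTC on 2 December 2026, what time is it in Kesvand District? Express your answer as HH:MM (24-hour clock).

At the standard offset (UTC+04:00), 02:30 UTC + 4h = 06:30 Kesvand District standard time.
The standard-time date in Kesvand District, 2 December 2026, falls between 29 November 2026 and 21 February 2027, so daylight saving is in effect and Kesvand District is at UTC+05:00.
02:30 UTC + 5h = 07:30 local.

07:30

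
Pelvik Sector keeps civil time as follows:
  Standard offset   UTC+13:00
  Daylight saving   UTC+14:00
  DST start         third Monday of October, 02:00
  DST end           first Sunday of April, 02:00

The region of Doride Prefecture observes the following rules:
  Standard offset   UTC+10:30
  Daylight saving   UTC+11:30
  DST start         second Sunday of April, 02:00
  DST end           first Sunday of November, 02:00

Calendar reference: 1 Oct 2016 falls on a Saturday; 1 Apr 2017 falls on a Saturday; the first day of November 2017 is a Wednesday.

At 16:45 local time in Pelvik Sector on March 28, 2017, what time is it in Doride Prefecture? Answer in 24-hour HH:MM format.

1 October 2016 is a Saturday, so the first Monday is October 3 and the third is October 17.
1 April 2017 is a Saturday, so the first Sunday is April 2.
March 28, 2017 lies within the daylight-saving period (17 October 2016 – 2 April 2017), so Pelvik Sector is on daylight time, UTC+14:00.
16:45 Pelvik Sector − 14h = 02:45 UTC.
1 April 2017 is a Saturday, so the first Sunday is April 2 and the second is April 9.
1 November 2017 is a Wednesday, so the first Sunday is November 5.
At the standard offset (UTC+10:30), 02:45 UTC + 10h30m = 13:15 Doride Prefecture standard time.
The standard-time date in Doride Prefecture, March 28, 2017, is outside the daylight-saving period (9 April – 5 November), so Doride Prefecture is on standard time, UTC+10:30.
02:45 UTC + 10h30m = 13:15 Doride Prefecture.

13:15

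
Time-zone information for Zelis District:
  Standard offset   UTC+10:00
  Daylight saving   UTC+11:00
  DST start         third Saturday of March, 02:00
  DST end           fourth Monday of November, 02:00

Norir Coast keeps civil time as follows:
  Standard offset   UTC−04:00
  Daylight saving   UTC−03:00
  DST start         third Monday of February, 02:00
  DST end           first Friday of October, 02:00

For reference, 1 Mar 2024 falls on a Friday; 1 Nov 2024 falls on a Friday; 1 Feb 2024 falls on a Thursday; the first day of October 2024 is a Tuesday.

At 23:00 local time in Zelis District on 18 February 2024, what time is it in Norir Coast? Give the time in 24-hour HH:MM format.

1 March 2024 is a Friday, so the first Saturday is March 2 and the third is March 16.
1 November 2024 is a Friday, so the first Monday is November 4 and the fourth is November 25.
18 February 2024 does not fall between 16 March and 25 November, so daylight saving is not in effect and Zelis District is at UTC+10:00.
23:00 Zelis District − 10h = 13:00 UTC.
1 February 2024 is a Thursday, so the first Monday is February 5 and the third is February 19.
1 October 2024 is a Tuesday, so the first Friday is October 4.
At the standard offset (UTC−04:00), 13:00 UTC − 4h = 09:00 Norir Coast standard time.
The standard-time date in Norir Coast, 18 February 2024, does not fall between 19 February and 4 October, so daylight saving is not in effect and Norir Coast is at UTC−04:00.
13:00 UTC − 4h = 09:00 Norir Coast.

09:00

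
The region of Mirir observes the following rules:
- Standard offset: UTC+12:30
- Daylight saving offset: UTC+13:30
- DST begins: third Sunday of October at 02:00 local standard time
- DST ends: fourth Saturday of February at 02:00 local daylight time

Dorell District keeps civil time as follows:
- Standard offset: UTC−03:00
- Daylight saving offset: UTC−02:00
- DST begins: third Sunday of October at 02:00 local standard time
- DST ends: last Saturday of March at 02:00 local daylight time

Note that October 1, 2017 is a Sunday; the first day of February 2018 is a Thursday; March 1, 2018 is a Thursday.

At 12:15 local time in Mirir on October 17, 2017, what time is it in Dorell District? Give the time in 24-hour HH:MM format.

1 October 2017 is a Sunday, so the first Sunday is October 1 and the third is October 15.
1 February 2018 is a Thursday, so the first Saturday is February 3 and the fourth is February 24.
Daylight saving runs 15 October 2017 – 24 February 2018; October 17, 2017 is inside that window, so Mirir is at UTC+13:30.
12:15 Mirir − 13h30m = 22:45 UTC (rolling into the previous day, 16 October 2017).
1 October 2017 is a Sunday, so the first Sunday is October 1 and the third is October 15.
1 March 2018 is a Thursday, so Saturdays fall on 3, 10, 17, 24, 31; the last is March 31.
At the standard offset (UTC−03:00), 22:45 UTC − 3h = 19:45 Dorell District standard time.
Daylight saving runs 15 October 2017 – 31 March 2018; the standard-time date in Dorell District, October 16, 2017, is inside that window, so Dorell District is at UTC−02:00.
22:45 UTC − 2h = 20:45 Dorell District.

20:45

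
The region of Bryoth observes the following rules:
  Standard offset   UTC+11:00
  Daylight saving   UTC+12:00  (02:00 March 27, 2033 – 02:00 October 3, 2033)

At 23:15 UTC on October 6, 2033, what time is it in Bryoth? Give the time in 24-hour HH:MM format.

10:15

At the standard offset (UTC+11:00), 23:15 UTC + 11h = 10:15 Bryoth standard time (rolling into the next day, 7 October 2033).
Daylight saving runs 27 March – 3 October; the standard-time date in Bryoth, October 7, 2033, is outside that window, so Bryoth is on standard time at UTC+11:00.
23:15 UTC + 11h = 10:15 local (rolling into the next day, 7 October 2033).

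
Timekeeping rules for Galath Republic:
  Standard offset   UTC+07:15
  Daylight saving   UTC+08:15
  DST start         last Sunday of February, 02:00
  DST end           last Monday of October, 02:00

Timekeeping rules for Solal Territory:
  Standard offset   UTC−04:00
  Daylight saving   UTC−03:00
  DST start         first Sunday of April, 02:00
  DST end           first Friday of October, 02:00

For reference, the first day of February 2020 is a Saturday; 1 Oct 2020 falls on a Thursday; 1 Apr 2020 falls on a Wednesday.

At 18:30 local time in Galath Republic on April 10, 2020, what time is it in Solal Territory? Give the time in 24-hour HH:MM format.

07:15

1 February 2020 is a Saturday, so Sundays fall on 2, 9, 16, 23; the last is February 23.
1 October 2020 is a Thursday, so Mondays fall on 5, 12, 19, 26; the last is October 26.
Daylight saving runs 23 February – 26 October; April 10, 2020 is inside that window, so Galath Republic is at UTC+08:15.
18:30 Galath Republic − 8h15m = 10:15 UTC.
1 April 2020 is a Wednesday, so the first Sunday is April 5.
1 October 2020 is a Thursday, so the first Friday is October 2.
At the standard offset (UTC−04:00), 10:15 UTC − 4h = 06:15 Solal Territory standard time.
Daylight saving runs 5 April – 2 October; the standard-time date in Solal Territory, April 10, 2020, is inside that window, so Solal Territory is at UTC−03:00.
10:15 UTC − 3h = 07:15 Solal Territory.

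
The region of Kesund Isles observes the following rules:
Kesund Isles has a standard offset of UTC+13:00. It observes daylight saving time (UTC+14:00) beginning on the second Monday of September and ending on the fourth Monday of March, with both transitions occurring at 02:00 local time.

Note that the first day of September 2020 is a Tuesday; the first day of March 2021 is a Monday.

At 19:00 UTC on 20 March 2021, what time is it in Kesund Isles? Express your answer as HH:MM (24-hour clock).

09:00

1 September 2020 is a Tuesday, so the first Monday is September 7 and the second is September 14.
1 March 2021 is a Monday, so the first Monday is March 1 and the fourth is March 22.
At the standard offset (UTC+13:00), 19:00 UTC + 13h = 08:00 Kesund Isles standard time (rolling into the next day, 21 March 2021).
Daylight saving runs 14 September 2020 – 22 March 2021; the standard-time date in Kesund Isles, 21 March 2021, is inside that window, so Kesund Isles is at UTC+14:00.
19:00 UTC + 14h = 09:00 local (rolling into the next day, 21 March 2021).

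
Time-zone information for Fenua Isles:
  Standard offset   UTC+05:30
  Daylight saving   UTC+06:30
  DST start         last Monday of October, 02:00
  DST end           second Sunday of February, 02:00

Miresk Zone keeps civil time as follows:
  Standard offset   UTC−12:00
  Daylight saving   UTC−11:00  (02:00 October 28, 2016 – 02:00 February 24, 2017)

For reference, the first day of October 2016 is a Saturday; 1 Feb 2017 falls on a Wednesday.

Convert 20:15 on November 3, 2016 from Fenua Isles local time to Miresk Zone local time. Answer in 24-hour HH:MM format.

02:45

1 October 2016 is a Saturday, so Mondays fall on 3, 10, 17, 24, 31; the last is October 31.
1 February 2017 is a Wednesday, so the first Sunday is February 5 and the second is February 12.
Daylight saving runs 31 October 2016 – 12 February 2017; November 3, 2016 is inside that window, so Fenua Isles is at UTC+06:30.
20:15 Fenua Isles − 6h30m = 13:45 UTC.
At the standard offset (UTC−12:00), 13:45 UTC − 12h = 01:45 Miresk Zone standard time.
The standard-time date in Miresk Zone, November 3, 2016, lies within the daylight-saving period (28 October 2016 – 24 February 2017), so Miresk Zone is on daylight time, UTC−11:00.
13:45 UTC − 11h = 02:45 Miresk Zone.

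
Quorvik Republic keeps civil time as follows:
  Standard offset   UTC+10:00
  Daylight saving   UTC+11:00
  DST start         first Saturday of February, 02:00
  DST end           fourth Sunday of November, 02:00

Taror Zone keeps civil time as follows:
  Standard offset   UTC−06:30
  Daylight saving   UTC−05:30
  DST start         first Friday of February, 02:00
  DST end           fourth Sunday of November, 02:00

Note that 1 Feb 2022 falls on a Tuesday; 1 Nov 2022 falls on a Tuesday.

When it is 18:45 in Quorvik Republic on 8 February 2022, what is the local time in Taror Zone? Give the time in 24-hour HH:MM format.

02:15

1 February 2022 is a Tuesday, so the first Saturday is February 5.
1 November 2022 is a Tuesday, so the first Sunday is November 6 and the fourth is November 27.
Daylight saving runs 5 February – 27 November; 8 February 2022 is inside that window, so Quorvik Republic is at UTC+11:00.
18:45 Quorvik Republic − 11h = 07:45 UTC.
1 February 2022 is a Tuesday, so the first Friday is February 4.
1 November 2022 is a Tuesday, so the first Sunday is November 6 and the fourth is November 27.
At the standard offset (UTC−06:30), 07:45 UTC − 6h30m = 01:15 Taror Zone standard time.
Daylight saving runs 4 February – 27 November; the standard-time date in Taror Zone, 8 February 2022, is inside that window, so Taror Zone is at UTC−05:30.
07:45 UTC − 5h30m = 02:15 Taror Zone.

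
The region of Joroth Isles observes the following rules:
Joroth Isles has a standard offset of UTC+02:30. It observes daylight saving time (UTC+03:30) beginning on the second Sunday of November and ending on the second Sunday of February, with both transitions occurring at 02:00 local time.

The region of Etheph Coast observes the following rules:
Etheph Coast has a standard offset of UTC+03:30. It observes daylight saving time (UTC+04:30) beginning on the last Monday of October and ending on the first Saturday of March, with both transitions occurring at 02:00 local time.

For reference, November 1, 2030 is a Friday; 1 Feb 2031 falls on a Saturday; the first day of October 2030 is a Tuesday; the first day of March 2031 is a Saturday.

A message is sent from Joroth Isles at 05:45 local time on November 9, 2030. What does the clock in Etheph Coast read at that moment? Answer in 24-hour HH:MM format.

07:45

1 November 2030 is a Friday, so the first Sunday is November 3 and the second is November 10.
1 February 2031 is a Saturday, so the first Sunday is February 2 and the second is February 9.
November 9, 2030 is outside the daylight-saving period (10 November 2030 – 9 February 2031), so Joroth Isles is on standard time, UTC+02:30.
05:45 Joroth Isles − 2h30m = 03:15 UTC.
1 October 2030 is a Tuesday, so Mondays fall on 7, 14, 21, 28; the last is October 28.
1 March 2031 is a Saturday, so the first Saturday is March 1.
At the standard offset (UTC+03:30), 03:15 UTC + 3h30m = 06:45 Etheph Coast standard time.
Daylight saving runs 28 October 2030 – 1 March 2031; the standard-time date in Etheph Coast, November 9, 2030, is inside that window, so Etheph Coast is at UTC+04:30.
03:15 UTC + 4h30m = 07:45 Etheph Coast.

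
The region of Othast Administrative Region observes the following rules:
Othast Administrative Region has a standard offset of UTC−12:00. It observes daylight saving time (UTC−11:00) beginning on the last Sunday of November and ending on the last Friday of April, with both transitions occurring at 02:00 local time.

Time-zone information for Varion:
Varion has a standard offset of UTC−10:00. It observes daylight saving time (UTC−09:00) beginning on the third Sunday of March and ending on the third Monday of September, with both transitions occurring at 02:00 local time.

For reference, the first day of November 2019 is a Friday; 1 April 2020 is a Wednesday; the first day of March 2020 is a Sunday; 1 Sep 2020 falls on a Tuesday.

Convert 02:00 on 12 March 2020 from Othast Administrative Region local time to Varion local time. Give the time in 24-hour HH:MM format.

1 November 2019 is a Friday, so Sundays fall on 3, 10, 17, 24; the last is November 24.
1 April 2020 is a Wednesday, so Fridays fall on 3, 10, 17, 24; the last is April 24.
12 March 2020 lies within the daylight-saving period (24 November 2019 – 24 April 2020), so Othast Administrative Region is on daylight time, UTC−11:00.
02:00 Othast Administrative Region + 11h = 13:00 UTC.
1 March 2020 is a Sunday, so the first Sunday is March 1 and the third is March 15.
1 September 2020 is a Tuesday, so the first Monday is September 7 and the third is September 21.
At the standard offset (UTC−10:00), 13:00 UTC − 10h = 03:00 Varion standard time.
The standard-time date in Varion, 12 March 2020, does not fall between 15 March and 21 September, so daylight saving is not in effect and Varion is at UTC−10:00.
13:00 UTC − 10h = 03:00 Varion.

03:00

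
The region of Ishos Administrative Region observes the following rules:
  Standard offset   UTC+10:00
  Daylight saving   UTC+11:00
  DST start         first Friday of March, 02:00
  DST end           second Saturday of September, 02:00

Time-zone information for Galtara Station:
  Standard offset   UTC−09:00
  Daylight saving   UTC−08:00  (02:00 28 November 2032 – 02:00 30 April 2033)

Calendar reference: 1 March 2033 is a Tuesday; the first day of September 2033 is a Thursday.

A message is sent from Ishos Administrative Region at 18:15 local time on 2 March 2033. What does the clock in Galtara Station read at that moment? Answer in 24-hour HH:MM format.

00:15

1 March 2033 is a Tuesday, so the first Friday is March 4.
1 September 2033 is a Thursday, so the first Saturday is September 3 and the second is September 10.
2 March 2033 is outside the daylight-saving period (4 March – 10 September), so Ishos Administrative Region is on standard time, UTC+10:00.
18:15 Ishos Administrative Region − 10h = 08:15 UTC.
At the standard offset (UTC−09:00), 08:15 UTC − 9h = 23:15 Galtara Station standard time (rolling into the previous day, 1 March 2033).
Daylight saving runs 28 November 2032 – 30 April 2033; the standard-time date in Galtara Station, 1 March 2033, is inside that window, so Galtara Station is at UTC−08:00.
08:15 UTC − 8h = 00:15 Galtara Station.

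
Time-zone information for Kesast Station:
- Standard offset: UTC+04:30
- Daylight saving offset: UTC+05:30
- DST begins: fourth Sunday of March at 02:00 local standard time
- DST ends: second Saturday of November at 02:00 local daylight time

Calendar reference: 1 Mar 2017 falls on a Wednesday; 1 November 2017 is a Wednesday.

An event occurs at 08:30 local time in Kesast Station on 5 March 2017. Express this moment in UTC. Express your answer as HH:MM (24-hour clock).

04:00

1 March 2017 is a Wednesday, so the first Sunday is March 5 and the fourth is March 26.
1 November 2017 is a Wednesday, so the first Saturday is November 4 and the second is November 11.
5 March 2017 is outside the daylight-saving period (26 March – 11 November), so Kesast Station is on standard time, UTC+04:30.
08:30 local − 4h30m = 04:00 UTC.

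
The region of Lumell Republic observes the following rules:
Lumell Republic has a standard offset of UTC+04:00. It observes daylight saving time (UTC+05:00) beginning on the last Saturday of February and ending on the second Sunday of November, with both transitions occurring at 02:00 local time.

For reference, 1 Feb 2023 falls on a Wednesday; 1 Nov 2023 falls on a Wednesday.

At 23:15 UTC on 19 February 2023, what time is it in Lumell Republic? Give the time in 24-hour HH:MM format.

03:15

1 February 2023 is a Wednesday, so Saturdays fall on 4, 11, 18, 25; the last is February 25.
1 November 2023 is a Wednesday, so the first Sunday is November 5 and the second is November 12.
At the standard offset (UTC+04:00), 23:15 UTC + 4h = 03:15 Lumell Republic standard time (rolling into the next day, 20 February 2023).
The standard-time date in Lumell Republic, 20 February 2023, is outside the daylight-saving period (25 February – 12 November), so Lumell Republic is on standard time, UTC+04:00.
23:15 UTC + 4h = 03:15 local (rolling into the next day, 20 February 2023).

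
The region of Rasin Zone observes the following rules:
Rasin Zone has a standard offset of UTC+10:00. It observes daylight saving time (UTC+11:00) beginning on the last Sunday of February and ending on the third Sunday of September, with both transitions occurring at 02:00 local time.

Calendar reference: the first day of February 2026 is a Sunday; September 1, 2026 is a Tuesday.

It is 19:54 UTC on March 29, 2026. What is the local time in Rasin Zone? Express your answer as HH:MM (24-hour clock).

1 February 2026 is a Sunday, so Sundays fall on 1, 8, 15, 22; the last is February 22.
1 September 2026 is a Tuesday, so the first Sunday is September 6 and the third is September 20.
At the standard offset (UTC+10:00), 19:54 UTC + 10h = 05:54 Rasin Zone standard time (rolling into the next day, 30 March 2026).
Daylight saving runs 22 February – 20 September; the standard-time date in Rasin Zone, March 30, 2026, is inside that window, so Rasin Zone is at UTC+11:00.
19:54 UTC + 11h = 06:54 local (rolling into the next day, 30 March 2026).

06:54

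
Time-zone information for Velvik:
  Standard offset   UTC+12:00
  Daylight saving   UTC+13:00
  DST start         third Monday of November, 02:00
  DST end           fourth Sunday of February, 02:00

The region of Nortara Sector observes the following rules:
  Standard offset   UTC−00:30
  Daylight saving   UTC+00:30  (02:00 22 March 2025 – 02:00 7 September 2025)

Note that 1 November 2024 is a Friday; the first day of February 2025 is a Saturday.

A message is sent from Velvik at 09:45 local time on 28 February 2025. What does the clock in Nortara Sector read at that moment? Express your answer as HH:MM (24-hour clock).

21:15

1 November 2024 is a Friday, so the first Monday is November 4 and the third is November 18.
1 February 2025 is a Saturday, so the first Sunday is February 2 and the fourth is February 23.
28 February 2025 is outside the daylight-saving period (18 November 2024 – 23 February 2025), so Velvik is on standard time, UTC+12:00.
09:45 Velvik − 12h = 21:45 UTC (rolling into the previous day, 27 February 2025).
At the standard offset (UTC−00:30), 21:45 UTC − 0h30m = 21:15 Nortara Sector standard time.
The standard-time date in Nortara Sector, 27 February 2025, does not fall between 22 March and 7 September, so daylight saving is not in effect and Nortara Sector is at UTC−00:30.
21:45 UTC − 0h30m = 21:15 Nortara Sector.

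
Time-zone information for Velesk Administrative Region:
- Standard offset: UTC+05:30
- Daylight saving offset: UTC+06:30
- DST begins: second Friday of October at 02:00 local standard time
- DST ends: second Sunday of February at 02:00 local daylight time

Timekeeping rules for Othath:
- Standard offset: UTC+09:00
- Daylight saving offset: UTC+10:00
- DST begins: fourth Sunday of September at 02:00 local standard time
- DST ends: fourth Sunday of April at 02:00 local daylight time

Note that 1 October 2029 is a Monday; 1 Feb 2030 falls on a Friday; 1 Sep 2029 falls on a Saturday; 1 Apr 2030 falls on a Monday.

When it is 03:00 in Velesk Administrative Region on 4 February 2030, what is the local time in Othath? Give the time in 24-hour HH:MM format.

06:30

1 October 2029 is a Monday, so the first Friday is October 5 and the second is October 12.
1 February 2030 is a Friday, so the first Sunday is February 3 and the second is February 10.
4 February 2030 falls between 12 October 2029 and 10 February 2030, so daylight saving is in effect and Velesk Administrative Region is at UTC+06:30.
03:00 Velesk Administrative Region − 6h30m = 20:30 UTC (rolling into the previous day, 3 February 2030).
1 September 2029 is a Saturday, so the first Sunday is September 2 and the fourth is September 23.
1 April 2030 is a Monday, so the first Sunday is April 7 and the fourth is April 28.
At the standard offset (UTC+09:00), 20:30 UTC + 9h = 05:30 Othath standard time (rolling into the next day, 4 February 2030).
The standard-time date in Othath, 4 February 2030, lies within the daylight-saving period (23 September 2029 – 28 April 2030), so Othath is on daylight time, UTC+10:00.
20:30 UTC + 10h = 06:30 Othath (rolling into the next day, 4 February 2030).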